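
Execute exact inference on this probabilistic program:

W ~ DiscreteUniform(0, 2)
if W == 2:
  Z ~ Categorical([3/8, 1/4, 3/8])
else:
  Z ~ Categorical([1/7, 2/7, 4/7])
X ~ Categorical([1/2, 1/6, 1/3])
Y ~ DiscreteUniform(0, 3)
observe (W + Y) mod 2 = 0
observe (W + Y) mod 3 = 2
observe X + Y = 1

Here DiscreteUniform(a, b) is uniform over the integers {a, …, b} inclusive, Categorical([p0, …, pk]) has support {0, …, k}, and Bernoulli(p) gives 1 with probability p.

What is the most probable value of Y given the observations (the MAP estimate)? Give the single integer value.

argmax_v P(Y = v | obs) = 1

Enumerate traces; 6 have nonzero weight after conditioning:
  (W=1, Z=0, X=0, Y=1) weight 1/168
  (W=1, Z=1, X=0, Y=1) weight 1/84
  (W=1, Z=2, X=0, Y=1) weight 1/42
  (W=2, Z=0, X=1, Y=0) weight 1/192
  (W=2, Z=1, X=1, Y=0) weight 1/288
  (W=2, Z=2, X=1, Y=0) weight 1/192
Group by Y:
  weight(Y=0) = 1/72
  weight(Y=1) = 1/24
Total weight = 1/72 + 1/24 = 1/18
P(Y=0 | obs) = 1/72 / 1/18 = 1/4
P(Y=1 | obs) = 1/24 / 1/18 = 3/4
argmax = 1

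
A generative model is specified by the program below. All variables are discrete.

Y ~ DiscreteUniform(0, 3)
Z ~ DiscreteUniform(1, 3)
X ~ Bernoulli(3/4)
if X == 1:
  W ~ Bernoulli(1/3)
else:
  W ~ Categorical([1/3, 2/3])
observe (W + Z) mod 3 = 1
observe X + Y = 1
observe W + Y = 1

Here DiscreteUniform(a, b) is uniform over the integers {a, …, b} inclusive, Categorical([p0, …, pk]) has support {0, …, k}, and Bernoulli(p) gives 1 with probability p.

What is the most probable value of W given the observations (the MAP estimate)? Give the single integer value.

argmax_v P(W = v | obs) = 1

Enumerate traces; 2 have nonzero weight after conditioning:
  (Y=0, Z=3, X=1, W=1) weight 1/48
  (Y=1, Z=1, X=0, W=0) weight 1/144
Group by W:
  weight(W=0) = 1/144
  weight(W=1) = 1/48
Total weight = 1/144 + 1/48 = 1/36
P(W=0 | obs) = 1/144 / 1/36 = 1/4
P(W=1 | obs) = 1/48 / 1/36 = 3/4
argmax = 1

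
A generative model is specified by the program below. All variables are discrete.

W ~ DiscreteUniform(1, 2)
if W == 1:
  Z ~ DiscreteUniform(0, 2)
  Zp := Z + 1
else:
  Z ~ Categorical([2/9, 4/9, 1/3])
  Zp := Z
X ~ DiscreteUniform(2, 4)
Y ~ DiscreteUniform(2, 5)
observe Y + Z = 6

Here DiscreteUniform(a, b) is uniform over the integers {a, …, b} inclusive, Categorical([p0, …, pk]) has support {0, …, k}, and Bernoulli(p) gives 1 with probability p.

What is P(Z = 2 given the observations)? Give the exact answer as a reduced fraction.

Enumerate traces; 12 have nonzero weight after conditioning:
  (W=1, Z=1, X=2, Y=5) weight 1/72
  (W=1, Z=1, X=3, Y=5) weight 1/72
  (W=1, Z=1, X=4, Y=5) weight 1/72
  (W=1, Z=2, X=2, Y=4) weight 1/72
  (W=1, Z=2, X=3, Y=4) weight 1/72
  (W=1, Z=2, X=4, Y=4) weight 1/72
  (W=2, Z=1, X=2, Y=5) weight 1/54
  (W=2, Z=1, X=3, Y=5) weight 1/54
  … 4 more
Group by Z:
  weight(Z=1) = 7/72
  weight(Z=2) = 1/12
Total weight = 7/72 + 1/12 = 13/72
P(Z=1 | obs) = 7/72 / 13/72 = 7/13
P(Z=2 | obs) = 1/12 / 13/72 = 6/13

P(Z = 2 | obs) = 6/13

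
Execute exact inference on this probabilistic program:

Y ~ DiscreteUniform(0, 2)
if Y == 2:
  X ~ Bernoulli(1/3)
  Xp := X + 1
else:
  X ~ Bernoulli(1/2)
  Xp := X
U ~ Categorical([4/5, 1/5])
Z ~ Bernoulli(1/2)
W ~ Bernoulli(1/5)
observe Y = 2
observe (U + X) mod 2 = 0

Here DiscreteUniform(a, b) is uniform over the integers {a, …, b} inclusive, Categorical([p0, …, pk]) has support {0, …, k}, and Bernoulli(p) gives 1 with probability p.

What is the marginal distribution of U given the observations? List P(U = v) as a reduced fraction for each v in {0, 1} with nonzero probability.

P(U=0) = 8/9, P(U=1) = 1/9

Enumerate traces; 8 have nonzero weight after conditioning:
  (Y=2, X=0, U=0, Z=0, W=0) weight 16/225
  (Y=2, X=0, U=0, Z=0, W=1) weight 4/225
  (Y=2, X=0, U=0, Z=1, W=0) weight 16/225
  (Y=2, X=0, U=0, Z=1, W=1) weight 4/225
  (Y=2, X=1, U=1, Z=0, W=0) weight 2/225
  (Y=2, X=1, U=1, Z=0, W=1) weight 1/450
  (Y=2, X=1, U=1, Z=1, W=0) weight 2/225
  (Y=2, X=1, U=1, Z=1, W=1) weight 1/450
Group by U:
  weight(U=0) = 8/45
  weight(U=1) = 1/45
Total weight = 8/45 + 1/45 = 1/5
P(U=0 | obs) = 8/45 / 1/5 = 8/9
P(U=1 | obs) = 1/45 / 1/5 = 1/9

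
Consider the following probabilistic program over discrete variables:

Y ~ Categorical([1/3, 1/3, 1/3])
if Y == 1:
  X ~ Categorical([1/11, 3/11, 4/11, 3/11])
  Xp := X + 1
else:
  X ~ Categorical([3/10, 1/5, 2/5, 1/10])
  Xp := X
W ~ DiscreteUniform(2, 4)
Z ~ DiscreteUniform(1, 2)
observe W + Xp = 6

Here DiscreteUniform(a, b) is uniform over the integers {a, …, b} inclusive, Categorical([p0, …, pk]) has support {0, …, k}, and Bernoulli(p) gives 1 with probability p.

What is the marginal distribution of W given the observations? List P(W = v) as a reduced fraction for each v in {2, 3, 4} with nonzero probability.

P(W=2) = 1/7, P(W=3) = 31/105, P(W=4) = 59/105

Enumerate traces; 14 have nonzero weight after conditioning:
  (Y=0, X=2, W=4, Z=1) weight 1/45
  (Y=0, X=2, W=4, Z=2) weight 1/45
  (Y=0, X=3, W=3, Z=1) weight 1/180
  (Y=0, X=3, W=3, Z=2) weight 1/180
  (Y=1, X=1, W=4, Z=1) weight 1/66
  (Y=1, X=1, W=4, Z=2) weight 1/66
  (Y=1, X=2, W=3, Z=1) weight 2/99
  (Y=1, X=2, W=3, Z=2) weight 2/99
  (Y=1, X=3, W=2, Z=1) weight 1/66
  … 5 more
Group by W:
  weight(W=2) = 1/33
  weight(W=3) = 31/495
  weight(W=4) = 59/495
Total weight = 1/33 + 31/495 + 59/495 = 7/33
P(W=2 | obs) = 1/33 / 7/33 = 1/7
P(W=3 | obs) = 31/495 / 7/33 = 31/105
P(W=4 | obs) = 59/495 / 7/33 = 59/105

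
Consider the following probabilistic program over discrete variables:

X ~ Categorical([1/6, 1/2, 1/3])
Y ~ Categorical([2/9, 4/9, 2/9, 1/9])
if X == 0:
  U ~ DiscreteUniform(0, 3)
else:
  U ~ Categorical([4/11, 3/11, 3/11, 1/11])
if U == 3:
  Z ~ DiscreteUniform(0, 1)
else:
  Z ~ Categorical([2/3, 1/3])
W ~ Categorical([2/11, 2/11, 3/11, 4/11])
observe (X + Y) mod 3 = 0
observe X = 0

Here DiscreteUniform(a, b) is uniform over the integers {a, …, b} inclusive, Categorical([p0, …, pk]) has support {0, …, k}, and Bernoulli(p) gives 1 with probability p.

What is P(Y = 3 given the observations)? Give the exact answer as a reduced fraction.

Enumerate traces; 64 have nonzero weight after conditioning:
  (X=0, Y=0, U=0, Z=0, W=0) weight 1/891
  (X=0, Y=0, U=0, Z=0, W=1) weight 1/891
  (X=0, Y=0, U=0, Z=0, W=2) weight 1/594
  (X=0, Y=0, U=0, Z=0, W=3) weight 2/891
  (X=0, Y=0, U=0, Z=1, W=0) weight 1/1782
  (X=0, Y=0, U=0, Z=1, W=1) weight 1/1782
  (X=0, Y=0, U=0, Z=1, W=2) weight 1/1188
  (X=0, Y=0, U=0, Z=1, W=3) weight 1/891
  (X=0, Y=3, U=0, Z=0, W=0) weight 1/1782
  … 55 more
Group by Y:
  weight(Y=0) = 1/27
  weight(Y=3) = 1/54
Total weight = 1/27 + 1/54 = 1/18
P(Y=0 | obs) = 1/27 / 1/18 = 2/3
P(Y=3 | obs) = 1/54 / 1/18 = 1/3

P(Y = 3 | obs) = 1/3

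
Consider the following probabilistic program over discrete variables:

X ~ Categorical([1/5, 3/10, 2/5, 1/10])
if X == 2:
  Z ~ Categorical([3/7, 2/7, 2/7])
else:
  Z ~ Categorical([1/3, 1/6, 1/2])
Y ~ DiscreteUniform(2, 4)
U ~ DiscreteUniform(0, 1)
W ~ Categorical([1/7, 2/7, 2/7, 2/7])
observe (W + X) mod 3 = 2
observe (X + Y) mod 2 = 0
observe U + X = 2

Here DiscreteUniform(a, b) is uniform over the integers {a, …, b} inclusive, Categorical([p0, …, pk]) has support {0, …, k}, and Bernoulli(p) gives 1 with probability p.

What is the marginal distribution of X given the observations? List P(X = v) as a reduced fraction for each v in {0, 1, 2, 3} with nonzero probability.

Enumerate traces; 15 have nonzero weight after conditioning:
  (X=1, Z=0, Y=3, U=1, W=1) weight 1/210
  (X=1, Z=1, Y=3, U=1, W=1) weight 1/420
  (X=1, Z=2, Y=3, U=1, W=1) weight 1/140
  (X=2, Z=0, Y=2, U=0, W=0) weight 1/245
  (X=2, Z=0, Y=2, U=0, W=3) weight 2/245
  (X=2, Z=0, Y=4, U=0, W=0) weight 1/245
  (X=2, Z=0, Y=4, U=0, W=3) weight 2/245
  (X=2, Z=1, Y=2, U=0, W=0) weight 2/735
  … 7 more
Group by X:
  weight(X=1) = 1/70
  weight(X=2) = 2/35
Total weight = 1/70 + 2/35 = 1/14
P(X=1 | obs) = 1/70 / 1/14 = 1/5
P(X=2 | obs) = 2/35 / 1/14 = 4/5

P(X=1) = 1/5, P(X=2) = 4/5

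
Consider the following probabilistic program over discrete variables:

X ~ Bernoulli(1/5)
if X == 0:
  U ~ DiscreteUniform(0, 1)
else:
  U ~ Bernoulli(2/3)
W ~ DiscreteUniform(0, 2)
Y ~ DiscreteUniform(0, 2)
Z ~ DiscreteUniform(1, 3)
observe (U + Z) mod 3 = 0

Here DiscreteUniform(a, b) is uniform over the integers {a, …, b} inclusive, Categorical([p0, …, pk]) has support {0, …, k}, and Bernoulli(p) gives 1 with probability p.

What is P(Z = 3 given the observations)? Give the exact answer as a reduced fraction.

P(Z = 3 | obs) = 7/15

Enumerate traces; 36 have nonzero weight after conditioning:
  (X=0, U=0, W=0, Y=0, Z=3) weight 2/135
  (X=0, U=0, W=0, Y=1, Z=3) weight 2/135
  (X=0, U=0, W=0, Y=2, Z=3) weight 2/135
  (X=0, U=0, W=1, Y=0, Z=3) weight 2/135
  (X=0, U=0, W=1, Y=1, Z=3) weight 2/135
  (X=0, U=0, W=1, Y=2, Z=3) weight 2/135
  (X=0, U=0, W=2, Y=0, Z=3) weight 2/135
  (X=0, U=0, W=2, Y=1, Z=3) weight 2/135
  (X=0, U=1, W=0, Y=0, Z=2) weight 2/135
  … 27 more
Group by Z:
  weight(Z=2) = 8/45
  weight(Z=3) = 7/45
Total weight = 8/45 + 7/45 = 1/3
P(Z=2 | obs) = 8/45 / 1/3 = 8/15
P(Z=3 | obs) = 7/45 / 1/3 = 7/15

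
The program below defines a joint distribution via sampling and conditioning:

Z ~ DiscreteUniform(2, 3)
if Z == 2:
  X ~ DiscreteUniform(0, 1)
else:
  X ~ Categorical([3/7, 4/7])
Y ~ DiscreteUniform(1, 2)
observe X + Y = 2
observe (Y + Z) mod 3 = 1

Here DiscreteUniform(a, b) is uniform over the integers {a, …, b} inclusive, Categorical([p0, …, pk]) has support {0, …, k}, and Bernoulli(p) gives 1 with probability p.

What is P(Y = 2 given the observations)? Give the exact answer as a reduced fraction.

Enumerate traces; 2 have nonzero weight after conditioning:
  (Z=2, X=0, Y=2) weight 1/8
  (Z=3, X=1, Y=1) weight 1/7
Group by Y:
  weight(Y=1) = 1/7
  weight(Y=2) = 1/8
Total weight = 1/7 + 1/8 = 15/56
P(Y=1 | obs) = 1/7 / 15/56 = 8/15
P(Y=2 | obs) = 1/8 / 15/56 = 7/15

P(Y = 2 | obs) = 7/15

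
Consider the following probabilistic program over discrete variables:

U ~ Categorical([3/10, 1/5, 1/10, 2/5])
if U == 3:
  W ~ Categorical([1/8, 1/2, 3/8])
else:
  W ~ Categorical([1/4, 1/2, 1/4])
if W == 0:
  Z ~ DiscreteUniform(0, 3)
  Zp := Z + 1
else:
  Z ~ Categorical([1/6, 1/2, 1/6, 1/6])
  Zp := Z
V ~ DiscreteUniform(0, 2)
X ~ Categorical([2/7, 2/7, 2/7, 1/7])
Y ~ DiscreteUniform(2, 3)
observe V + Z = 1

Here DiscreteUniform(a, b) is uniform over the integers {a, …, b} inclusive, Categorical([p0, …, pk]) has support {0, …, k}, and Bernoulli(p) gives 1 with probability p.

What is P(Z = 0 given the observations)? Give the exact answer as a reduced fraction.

P(Z = 0 | obs) = 11/38

Enumerate traces; 192 have nonzero weight after conditioning:
  (U=0, W=0, Z=0, V=1, X=0, Y=2) weight 1/1120
  (U=0, W=0, Z=0, V=1, X=0, Y=3) weight 1/1120
  (U=0, W=0, Z=0, V=1, X=1, Y=2) weight 1/1120
  (U=0, W=0, Z=0, V=1, X=1, Y=3) weight 1/1120
  (U=0, W=0, Z=0, V=1, X=2, Y=2) weight 1/1120
  (U=0, W=0, Z=0, V=1, X=2, Y=3) weight 1/1120
  (U=0, W=0, Z=0, V=1, X=3, Y=2) weight 1/2240
  (U=0, W=0, Z=0, V=1, X=3, Y=3) weight 1/2240
  (U=0, W=0, Z=1, V=0, X=0, Y=2) weight 1/1120
  … 183 more
Group by Z:
  weight(Z=0) = 11/180
  weight(Z=1) = 3/20
Total weight = 11/180 + 3/20 = 19/90
P(Z=0 | obs) = 11/180 / 19/90 = 11/38
P(Z=1 | obs) = 3/20 / 19/90 = 27/38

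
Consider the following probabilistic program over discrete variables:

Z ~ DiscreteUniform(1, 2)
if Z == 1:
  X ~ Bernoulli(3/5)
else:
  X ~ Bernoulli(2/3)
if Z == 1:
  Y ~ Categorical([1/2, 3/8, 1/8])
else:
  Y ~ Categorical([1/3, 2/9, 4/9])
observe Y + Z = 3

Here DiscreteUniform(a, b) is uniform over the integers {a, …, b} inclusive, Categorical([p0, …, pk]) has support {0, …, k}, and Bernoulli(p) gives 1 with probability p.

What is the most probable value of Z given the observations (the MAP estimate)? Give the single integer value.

argmax_v P(Z = v | obs) = 2

Enumerate traces; 4 have nonzero weight after conditioning:
  (Z=1, X=0, Y=2) weight 1/40
  (Z=1, X=1, Y=2) weight 3/80
  (Z=2, X=0, Y=1) weight 1/27
  (Z=2, X=1, Y=1) weight 2/27
Group by Z:
  weight(Z=1) = 1/16
  weight(Z=2) = 1/9
Total weight = 1/16 + 1/9 = 25/144
P(Z=1 | obs) = 1/16 / 25/144 = 9/25
P(Z=2 | obs) = 1/9 / 25/144 = 16/25
argmax = 2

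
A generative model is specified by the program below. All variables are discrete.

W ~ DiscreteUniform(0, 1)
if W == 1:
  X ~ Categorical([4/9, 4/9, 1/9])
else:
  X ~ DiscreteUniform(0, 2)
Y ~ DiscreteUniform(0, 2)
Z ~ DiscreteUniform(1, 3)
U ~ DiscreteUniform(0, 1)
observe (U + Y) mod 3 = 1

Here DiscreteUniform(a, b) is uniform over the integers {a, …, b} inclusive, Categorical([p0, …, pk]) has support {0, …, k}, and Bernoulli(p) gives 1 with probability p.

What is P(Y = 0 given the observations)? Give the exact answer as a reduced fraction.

Enumerate traces; 36 have nonzero weight after conditioning:
  (W=0, X=0, Y=0, Z=1, U=1) weight 1/108
  (W=0, X=0, Y=0, Z=2, U=1) weight 1/108
  (W=0, X=0, Y=0, Z=3, U=1) weight 1/108
  (W=0, X=0, Y=1, Z=1, U=0) weight 1/108
  (W=0, X=0, Y=1, Z=2, U=0) weight 1/108
  (W=0, X=0, Y=1, Z=3, U=0) weight 1/108
  (W=0, X=1, Y=0, Z=1, U=1) weight 1/108
  (W=0, X=1, Y=0, Z=2, U=1) weight 1/108
  … 28 more
Group by Y:
  weight(Y=0) = 1/6
  weight(Y=1) = 1/6
Total weight = 1/6 + 1/6 = 1/3
P(Y=0 | obs) = 1/6 / 1/3 = 1/2
P(Y=1 | obs) = 1/6 / 1/3 = 1/2

P(Y = 0 | obs) = 1/2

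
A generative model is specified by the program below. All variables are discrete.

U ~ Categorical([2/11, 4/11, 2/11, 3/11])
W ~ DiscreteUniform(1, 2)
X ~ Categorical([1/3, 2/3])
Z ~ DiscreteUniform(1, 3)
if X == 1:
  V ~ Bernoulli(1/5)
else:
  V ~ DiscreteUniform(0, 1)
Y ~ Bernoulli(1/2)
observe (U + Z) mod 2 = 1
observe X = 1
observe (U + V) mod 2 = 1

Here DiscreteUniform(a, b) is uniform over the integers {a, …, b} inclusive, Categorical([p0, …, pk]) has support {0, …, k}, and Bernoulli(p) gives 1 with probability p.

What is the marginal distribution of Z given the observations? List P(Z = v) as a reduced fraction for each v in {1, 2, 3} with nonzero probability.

Enumerate traces; 24 have nonzero weight after conditioning:
  (U=0, W=1, X=1, Z=1, V=1, Y=0) weight 1/495
  (U=0, W=1, X=1, Z=1, V=1, Y=1) weight 1/495
  (U=0, W=1, X=1, Z=3, V=1, Y=0) weight 1/495
  (U=0, W=1, X=1, Z=3, V=1, Y=1) weight 1/495
  (U=0, W=2, X=1, Z=1, V=1, Y=0) weight 1/495
  (U=0, W=2, X=1, Z=1, V=1, Y=1) weight 1/495
  (U=0, W=2, X=1, Z=3, V=1, Y=0) weight 1/495
  (U=0, W=2, X=1, Z=3, V=1, Y=1) weight 1/495
  (U=1, W=1, X=1, Z=2, V=0, Y=0) weight 8/495
  … 15 more
Group by Z:
  weight(Z=1) = 8/495
  weight(Z=2) = 56/495
  weight(Z=3) = 8/495
Total weight = 8/495 + 56/495 + 8/495 = 8/55
P(Z=1 | obs) = 8/495 / 8/55 = 1/9
P(Z=2 | obs) = 56/495 / 8/55 = 7/9
P(Z=3 | obs) = 8/495 / 8/55 = 1/9

P(Z=1) = 1/9, P(Z=2) = 7/9, P(Z=3) = 1/9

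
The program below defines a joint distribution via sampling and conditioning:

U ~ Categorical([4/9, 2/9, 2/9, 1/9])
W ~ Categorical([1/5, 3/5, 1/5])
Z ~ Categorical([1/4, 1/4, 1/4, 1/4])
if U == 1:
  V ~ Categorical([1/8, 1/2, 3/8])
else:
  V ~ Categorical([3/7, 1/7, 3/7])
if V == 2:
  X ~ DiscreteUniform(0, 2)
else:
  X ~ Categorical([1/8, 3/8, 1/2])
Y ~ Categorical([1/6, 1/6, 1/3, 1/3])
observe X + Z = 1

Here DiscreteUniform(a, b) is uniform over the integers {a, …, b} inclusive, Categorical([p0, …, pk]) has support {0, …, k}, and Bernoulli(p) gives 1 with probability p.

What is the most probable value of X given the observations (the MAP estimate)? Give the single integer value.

Enumerate traces; 288 have nonzero weight after conditioning:
  (U=0, W=0, Z=0, V=0, X=1, Y=0) weight 1/1680
  (U=0, W=0, Z=0, V=0, X=1, Y=1) weight 1/1680
  (U=0, W=0, Z=0, V=0, X=1, Y=2) weight 1/840
  (U=0, W=0, Z=0, V=0, X=1, Y=3) weight 1/840
  (U=0, W=0, Z=0, V=1, X=1, Y=0) weight 1/5040
  (U=0, W=0, Z=0, V=1, X=1, Y=1) weight 1/5040
  (U=0, W=0, Z=0, V=1, X=1, Y=2) weight 1/2520
  (U=0, W=0, Z=0, V=1, X=1, Y=3) weight 1/2520
  (U=0, W=0, Z=1, V=0, X=0, Y=0) weight 1/5040
  … 279 more
Group by X:
  weight(X=0) = 61/1152
  weight(X=1) = 103/1152
Total weight = 61/1152 + 103/1152 = 41/288
P(X=0 | obs) = 61/1152 / 41/288 = 61/164
P(X=1 | obs) = 103/1152 / 41/288 = 103/164
argmax = 1

argmax_v P(X = v | obs) = 1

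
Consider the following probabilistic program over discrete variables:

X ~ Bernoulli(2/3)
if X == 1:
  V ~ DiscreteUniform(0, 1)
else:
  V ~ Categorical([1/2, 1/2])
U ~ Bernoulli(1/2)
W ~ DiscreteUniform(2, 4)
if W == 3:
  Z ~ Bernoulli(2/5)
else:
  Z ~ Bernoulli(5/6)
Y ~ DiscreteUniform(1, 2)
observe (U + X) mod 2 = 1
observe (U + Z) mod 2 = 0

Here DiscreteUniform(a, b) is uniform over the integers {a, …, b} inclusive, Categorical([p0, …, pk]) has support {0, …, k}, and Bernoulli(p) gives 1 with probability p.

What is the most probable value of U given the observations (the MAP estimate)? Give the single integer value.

Enumerate traces; 24 have nonzero weight after conditioning:
  (X=0, V=0, U=1, W=2, Z=1, Y=1) weight 5/432
  (X=0, V=0, U=1, W=2, Z=1, Y=2) weight 5/432
  (X=0, V=0, U=1, W=3, Z=1, Y=1) weight 1/180
  (X=0, V=0, U=1, W=3, Z=1, Y=2) weight 1/180
  (X=0, V=0, U=1, W=4, Z=1, Y=1) weight 5/432
  (X=0, V=0, U=1, W=4, Z=1, Y=2) weight 5/432
  (X=0, V=1, U=1, W=2, Z=1, Y=1) weight 5/432
  (X=0, V=1, U=1, W=2, Z=1, Y=2) weight 5/432
  (X=1, V=0, U=0, W=2, Z=0, Y=1) weight 1/216
  … 15 more
Group by U:
  weight(U=0) = 14/135
  weight(U=1) = 31/270
Total weight = 14/135 + 31/270 = 59/270
P(U=0 | obs) = 14/135 / 59/270 = 28/59
P(U=1 | obs) = 31/270 / 59/270 = 31/59
argmax = 1

argmax_v P(U = v | obs) = 1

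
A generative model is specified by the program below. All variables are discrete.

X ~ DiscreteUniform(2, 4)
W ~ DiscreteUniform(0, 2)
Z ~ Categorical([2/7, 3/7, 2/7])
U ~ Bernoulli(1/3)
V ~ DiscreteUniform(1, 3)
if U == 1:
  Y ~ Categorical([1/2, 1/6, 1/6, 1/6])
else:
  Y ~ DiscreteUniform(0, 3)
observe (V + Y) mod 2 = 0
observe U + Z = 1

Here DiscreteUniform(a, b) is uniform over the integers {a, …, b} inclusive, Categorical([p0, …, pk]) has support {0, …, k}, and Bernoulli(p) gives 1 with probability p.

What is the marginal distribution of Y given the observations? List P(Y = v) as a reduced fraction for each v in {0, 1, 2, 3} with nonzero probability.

P(Y=0) = 3/14, P(Y=1) = 11/35, P(Y=2) = 11/70, P(Y=3) = 11/35

Enumerate traces; 108 have nonzero weight after conditioning:
  (X=2, W=0, Z=0, U=1, V=1, Y=1) weight 1/1701
  (X=2, W=0, Z=0, U=1, V=1, Y=3) weight 1/1701
  (X=2, W=0, Z=0, U=1, V=2, Y=0) weight 1/567
  (X=2, W=0, Z=0, U=1, V=2, Y=2) weight 1/1701
  (X=2, W=0, Z=0, U=1, V=3, Y=1) weight 1/1701
  (X=2, W=0, Z=0, U=1, V=3, Y=3) weight 1/1701
  (X=2, W=0, Z=1, U=0, V=1, Y=1) weight 1/378
  (X=2, W=0, Z=1, U=0, V=1, Y=3) weight 1/378
  … 100 more
Group by Y:
  weight(Y=0) = 5/126
  weight(Y=1) = 11/189
  weight(Y=2) = 11/378
  weight(Y=3) = 11/189
Total weight = 5/126 + 11/189 + 11/378 + 11/189 = 5/27
P(Y=0 | obs) = 5/126 / 5/27 = 3/14
P(Y=1 | obs) = 11/189 / 5/27 = 11/35
P(Y=2 | obs) = 11/378 / 5/27 = 11/70
P(Y=3 | obs) = 11/189 / 5/27 = 11/35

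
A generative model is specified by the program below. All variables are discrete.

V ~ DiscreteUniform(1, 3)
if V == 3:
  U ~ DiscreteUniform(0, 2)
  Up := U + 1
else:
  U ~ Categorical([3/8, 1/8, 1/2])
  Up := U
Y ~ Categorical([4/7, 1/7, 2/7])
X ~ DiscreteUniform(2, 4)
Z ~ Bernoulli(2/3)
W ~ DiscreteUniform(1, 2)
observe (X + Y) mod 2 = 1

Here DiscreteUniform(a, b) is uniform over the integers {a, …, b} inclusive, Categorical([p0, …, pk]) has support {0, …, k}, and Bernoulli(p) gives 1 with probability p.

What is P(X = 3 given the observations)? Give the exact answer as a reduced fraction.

Enumerate traces; 144 have nonzero weight after conditioning:
  (V=1, U=0, Y=0, X=3, Z=0, W=1) weight 1/252
  (V=1, U=0, Y=0, X=3, Z=0, W=2) weight 1/252
  (V=1, U=0, Y=0, X=3, Z=1, W=1) weight 1/126
  (V=1, U=0, Y=0, X=3, Z=1, W=2) weight 1/126
  (V=1, U=0, Y=1, X=2, Z=0, W=1) weight 1/1008
  (V=1, U=0, Y=1, X=2, Z=0, W=2) weight 1/1008
  (V=1, U=0, Y=1, X=2, Z=1, W=1) weight 1/504
  (V=1, U=0, Y=1, X=2, Z=1, W=2) weight 1/504
  (V=1, U=0, Y=1, X=4, Z=0, W=1) weight 1/1008
  … 135 more
Group by X:
  weight(X=2) = 1/21
  weight(X=3) = 2/7
  weight(X=4) = 1/21
Total weight = 1/21 + 2/7 + 1/21 = 8/21
P(X=2 | obs) = 1/21 / 8/21 = 1/8
P(X=3 | obs) = 2/7 / 8/21 = 3/4
P(X=4 | obs) = 1/21 / 8/21 = 1/8

P(X = 3 | obs) = 3/4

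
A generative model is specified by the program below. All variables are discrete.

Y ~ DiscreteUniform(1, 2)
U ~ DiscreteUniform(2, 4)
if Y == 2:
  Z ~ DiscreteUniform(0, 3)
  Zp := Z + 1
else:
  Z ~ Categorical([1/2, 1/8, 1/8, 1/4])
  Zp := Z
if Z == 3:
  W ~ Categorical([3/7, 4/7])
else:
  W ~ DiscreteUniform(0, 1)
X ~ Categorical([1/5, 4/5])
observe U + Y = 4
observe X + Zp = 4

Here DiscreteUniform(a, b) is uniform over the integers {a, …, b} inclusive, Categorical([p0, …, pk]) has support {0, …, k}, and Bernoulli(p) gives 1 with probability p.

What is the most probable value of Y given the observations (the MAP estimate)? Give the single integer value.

Enumerate traces; 6 have nonzero weight after conditioning:
  (Y=1, U=3, Z=3, W=0, X=1) weight 1/70
  (Y=1, U=3, Z=3, W=1, X=1) weight 2/105
  (Y=2, U=2, Z=2, W=0, X=1) weight 1/60
  (Y=2, U=2, Z=2, W=1, X=1) weight 1/60
  (Y=2, U=2, Z=3, W=0, X=0) weight 1/280
  (Y=2, U=2, Z=3, W=1, X=0) weight 1/210
Group by Y:
  weight(Y=1) = 1/30
  weight(Y=2) = 1/24
Total weight = 1/30 + 1/24 = 3/40
P(Y=1 | obs) = 1/30 / 3/40 = 4/9
P(Y=2 | obs) = 1/24 / 3/40 = 5/9
argmax = 2

argmax_v P(Y = v | obs) = 2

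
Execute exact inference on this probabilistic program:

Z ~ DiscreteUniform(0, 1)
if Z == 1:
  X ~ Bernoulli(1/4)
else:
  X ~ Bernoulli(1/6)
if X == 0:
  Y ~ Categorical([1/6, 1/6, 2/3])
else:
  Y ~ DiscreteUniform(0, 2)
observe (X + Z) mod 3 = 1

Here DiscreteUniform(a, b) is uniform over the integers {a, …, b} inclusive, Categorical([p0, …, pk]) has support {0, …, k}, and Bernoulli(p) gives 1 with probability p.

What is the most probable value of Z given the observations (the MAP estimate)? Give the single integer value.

argmax_v P(Z = v | obs) = 1

Enumerate traces; 6 have nonzero weight after conditioning:
  (Z=0, X=1, Y=0) weight 1/36
  (Z=0, X=1, Y=1) weight 1/36
  (Z=0, X=1, Y=2) weight 1/36
  (Z=1, X=0, Y=0) weight 1/16
  (Z=1, X=0, Y=1) weight 1/16
  (Z=1, X=0, Y=2) weight 1/4
Group by Z:
  weight(Z=0) = 1/12
  weight(Z=1) = 3/8
Total weight = 1/12 + 3/8 = 11/24
P(Z=0 | obs) = 1/12 / 11/24 = 2/11
P(Z=1 | obs) = 3/8 / 11/24 = 9/11
argmax = 1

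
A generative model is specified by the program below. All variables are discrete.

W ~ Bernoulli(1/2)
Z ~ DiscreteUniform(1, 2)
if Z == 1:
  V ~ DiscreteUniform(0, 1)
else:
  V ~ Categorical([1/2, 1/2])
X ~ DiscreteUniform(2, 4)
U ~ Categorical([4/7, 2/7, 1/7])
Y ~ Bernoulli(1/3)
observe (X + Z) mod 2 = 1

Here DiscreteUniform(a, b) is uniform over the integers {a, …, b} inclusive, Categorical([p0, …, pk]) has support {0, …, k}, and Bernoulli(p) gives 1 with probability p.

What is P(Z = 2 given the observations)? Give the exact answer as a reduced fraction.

Enumerate traces; 72 have nonzero weight after conditioning:
  (W=0, Z=1, V=0, X=2, U=0, Y=0) weight 1/63
  (W=0, Z=1, V=0, X=2, U=0, Y=1) weight 1/126
  (W=0, Z=1, V=0, X=2, U=1, Y=0) weight 1/126
  (W=0, Z=1, V=0, X=2, U=1, Y=1) weight 1/252
  (W=0, Z=1, V=0, X=2, U=2, Y=0) weight 1/252
  (W=0, Z=1, V=0, X=2, U=2, Y=1) weight 1/504
  (W=0, Z=1, V=0, X=4, U=0, Y=0) weight 1/63
  (W=0, Z=1, V=0, X=4, U=0, Y=1) weight 1/126
  (W=0, Z=2, V=0, X=3, U=0, Y=0) weight 1/63
  … 63 more
Group by Z:
  weight(Z=1) = 1/3
  weight(Z=2) = 1/6
Total weight = 1/3 + 1/6 = 1/2
P(Z=1 | obs) = 1/3 / 1/2 = 2/3
P(Z=2 | obs) = 1/6 / 1/2 = 1/3

P(Z = 2 | obs) = 1/3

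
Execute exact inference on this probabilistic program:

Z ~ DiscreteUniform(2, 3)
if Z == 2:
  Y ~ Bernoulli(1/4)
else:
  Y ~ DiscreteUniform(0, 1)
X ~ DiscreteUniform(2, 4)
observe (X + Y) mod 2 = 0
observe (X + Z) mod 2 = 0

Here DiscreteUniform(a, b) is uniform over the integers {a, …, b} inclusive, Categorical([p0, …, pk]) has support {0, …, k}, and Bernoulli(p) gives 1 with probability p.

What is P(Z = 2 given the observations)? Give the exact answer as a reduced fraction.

Enumerate traces; 3 have nonzero weight after conditioning:
  (Z=2, Y=0, X=2) weight 1/8
  (Z=2, Y=0, X=4) weight 1/8
  (Z=3, Y=1, X=3) weight 1/12
Group by Z:
  weight(Z=2) = 1/4
  weight(Z=3) = 1/12
Total weight = 1/4 + 1/12 = 1/3
P(Z=2 | obs) = 1/4 / 1/3 = 3/4
P(Z=3 | obs) = 1/12 / 1/3 = 1/4

P(Z = 2 | obs) = 3/4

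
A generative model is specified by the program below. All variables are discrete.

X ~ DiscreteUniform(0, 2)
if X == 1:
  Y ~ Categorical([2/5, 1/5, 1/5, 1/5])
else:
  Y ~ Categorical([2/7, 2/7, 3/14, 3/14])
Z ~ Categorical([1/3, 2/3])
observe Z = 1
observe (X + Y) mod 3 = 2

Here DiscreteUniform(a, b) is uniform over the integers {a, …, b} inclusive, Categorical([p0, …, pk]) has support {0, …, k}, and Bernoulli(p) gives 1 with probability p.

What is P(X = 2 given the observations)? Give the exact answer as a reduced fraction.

Enumerate traces; 4 have nonzero weight after conditioning:
  (X=0, Y=2, Z=1) weight 1/21
  (X=1, Y=1, Z=1) weight 2/45
  (X=2, Y=0, Z=1) weight 4/63
  (X=2, Y=3, Z=1) weight 1/21
Group by X:
  weight(X=0) = 1/21
  weight(X=1) = 2/45
  weight(X=2) = 1/9
Total weight = 1/21 + 2/45 + 1/9 = 64/315
P(X=0 | obs) = 1/21 / 64/315 = 15/64
P(X=1 | obs) = 2/45 / 64/315 = 7/32
P(X=2 | obs) = 1/9 / 64/315 = 35/64

P(X = 2 | obs) = 35/64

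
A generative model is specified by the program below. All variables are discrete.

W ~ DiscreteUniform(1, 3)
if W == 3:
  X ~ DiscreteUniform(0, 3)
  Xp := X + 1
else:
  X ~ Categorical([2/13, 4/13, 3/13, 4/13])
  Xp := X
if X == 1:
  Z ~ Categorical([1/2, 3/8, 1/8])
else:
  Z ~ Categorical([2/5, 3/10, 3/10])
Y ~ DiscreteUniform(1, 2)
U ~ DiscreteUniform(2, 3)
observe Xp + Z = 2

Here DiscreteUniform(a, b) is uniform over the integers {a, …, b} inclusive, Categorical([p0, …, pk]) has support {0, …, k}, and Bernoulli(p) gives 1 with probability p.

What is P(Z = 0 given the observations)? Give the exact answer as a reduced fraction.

P(Z = 0 | obs) = 7/16

Enumerate traces; 32 have nonzero weight after conditioning:
  (W=1, X=0, Z=2, Y=1, U=2) weight 1/260
  (W=1, X=0, Z=2, Y=1, U=3) weight 1/260
  (W=1, X=0, Z=2, Y=2, U=2) weight 1/260
  (W=1, X=0, Z=2, Y=2, U=3) weight 1/260
  (W=1, X=1, Z=1, Y=1, U=2) weight 1/104
  (W=1, X=1, Z=1, Y=1, U=3) weight 1/104
  (W=1, X=1, Z=1, Y=2, U=2) weight 1/104
  (W=1, X=1, Z=1, Y=2, U=3) weight 1/104
  (W=1, X=2, Z=0, Y=1, U=2) weight 1/130
  … 23 more
Group by Z:
  weight(Z=0) = 161/1560
  weight(Z=1) = 53/520
  weight(Z=2) = 2/65
Total weight = 161/1560 + 53/520 + 2/65 = 46/195
P(Z=0 | obs) = 161/1560 / 46/195 = 7/16
P(Z=1 | obs) = 53/520 / 46/195 = 159/368
P(Z=2 | obs) = 2/65 / 46/195 = 3/23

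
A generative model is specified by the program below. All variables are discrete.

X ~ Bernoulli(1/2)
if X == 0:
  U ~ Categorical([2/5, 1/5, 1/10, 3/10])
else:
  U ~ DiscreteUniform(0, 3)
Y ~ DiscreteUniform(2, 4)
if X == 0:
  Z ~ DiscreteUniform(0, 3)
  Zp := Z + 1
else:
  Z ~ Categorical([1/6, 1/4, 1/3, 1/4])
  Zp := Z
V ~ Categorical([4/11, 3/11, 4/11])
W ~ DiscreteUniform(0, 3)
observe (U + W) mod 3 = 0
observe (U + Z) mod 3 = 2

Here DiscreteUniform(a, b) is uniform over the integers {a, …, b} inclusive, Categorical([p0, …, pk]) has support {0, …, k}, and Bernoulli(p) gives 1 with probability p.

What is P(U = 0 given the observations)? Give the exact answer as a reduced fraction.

Enumerate traces; 126 have nonzero weight after conditioning:
  (X=0, U=0, Y=2, Z=2, V=0, W=0) weight 1/660
  (X=0, U=0, Y=2, Z=2, V=0, W=3) weight 1/660
  (X=0, U=0, Y=2, Z=2, V=1, W=0) weight 1/880
  (X=0, U=0, Y=2, Z=2, V=1, W=3) weight 1/880
  (X=0, U=0, Y=2, Z=2, V=2, W=0) weight 1/660
  (X=0, U=0, Y=2, Z=2, V=2, W=3) weight 1/660
  (X=0, U=0, Y=3, Z=2, V=0, W=0) weight 1/660
  (X=0, U=0, Y=3, Z=2, V=0, W=3) weight 1/660
  (X=0, U=1, Y=2, Z=1, V=0, W=2) weight 1/1320
  (X=0, U=2, Y=2, Z=0, V=0, W=1) weight 1/2640
  … 116 more
Group by U:
  weight(U=0) = 11/240
  weight(U=1) = 9/640
  weight(U=2) = 37/1920
  weight(U=3) = 19/480
Total weight = 11/240 + 9/640 + 37/1920 + 19/480 = 19/160
P(U=0 | obs) = 11/240 / 19/160 = 22/57
P(U=1 | obs) = 9/640 / 19/160 = 9/76
P(U=2 | obs) = 37/1920 / 19/160 = 37/228
P(U=3 | obs) = 19/480 / 19/160 = 1/3

P(U = 0 | obs) = 22/57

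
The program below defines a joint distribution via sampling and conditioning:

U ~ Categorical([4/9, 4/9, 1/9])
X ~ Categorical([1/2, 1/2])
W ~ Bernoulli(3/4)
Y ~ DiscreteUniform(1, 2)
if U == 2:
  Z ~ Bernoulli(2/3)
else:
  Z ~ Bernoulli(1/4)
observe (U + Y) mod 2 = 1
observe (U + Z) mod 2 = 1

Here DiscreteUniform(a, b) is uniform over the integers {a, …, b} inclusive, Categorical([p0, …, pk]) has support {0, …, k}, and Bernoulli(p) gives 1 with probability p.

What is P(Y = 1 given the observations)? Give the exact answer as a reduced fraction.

P(Y = 1 | obs) = 5/14

Enumerate traces; 12 have nonzero weight after conditioning:
  (U=0, X=0, W=0, Y=1, Z=1) weight 1/144
  (U=0, X=0, W=1, Y=1, Z=1) weight 1/48
  (U=0, X=1, W=0, Y=1, Z=1) weight 1/144
  (U=0, X=1, W=1, Y=1, Z=1) weight 1/48
  (U=1, X=0, W=0, Y=2, Z=0) weight 1/48
  (U=1, X=0, W=1, Y=2, Z=0) weight 1/16
  (U=1, X=1, W=0, Y=2, Z=0) weight 1/48
  (U=1, X=1, W=1, Y=2, Z=0) weight 1/16
  … 4 more
Group by Y:
  weight(Y=1) = 5/54
  weight(Y=2) = 1/6
Total weight = 5/54 + 1/6 = 7/27
P(Y=1 | obs) = 5/54 / 7/27 = 5/14
P(Y=2 | obs) = 1/6 / 7/27 = 9/14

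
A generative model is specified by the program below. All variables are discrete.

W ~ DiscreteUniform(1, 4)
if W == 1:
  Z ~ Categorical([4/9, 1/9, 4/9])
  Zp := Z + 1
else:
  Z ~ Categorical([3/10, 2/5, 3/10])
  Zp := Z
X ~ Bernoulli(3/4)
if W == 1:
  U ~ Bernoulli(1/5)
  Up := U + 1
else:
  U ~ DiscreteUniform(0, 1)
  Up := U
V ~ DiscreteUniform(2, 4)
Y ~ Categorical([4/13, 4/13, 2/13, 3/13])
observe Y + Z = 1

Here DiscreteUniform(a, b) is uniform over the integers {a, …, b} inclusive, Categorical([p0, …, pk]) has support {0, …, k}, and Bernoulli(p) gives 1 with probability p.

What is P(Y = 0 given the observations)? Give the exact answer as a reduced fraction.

Enumerate traces; 96 have nonzero weight after conditioning:
  (W=1, Z=0, X=0, U=0, V=2, Y=1) weight 4/1755
  (W=1, Z=0, X=0, U=0, V=3, Y=1) weight 4/1755
  (W=1, Z=0, X=0, U=0, V=4, Y=1) weight 4/1755
  (W=1, Z=0, X=0, U=1, V=2, Y=1) weight 1/1755
  (W=1, Z=0, X=0, U=1, V=3, Y=1) weight 1/1755
  (W=1, Z=0, X=0, U=1, V=4, Y=1) weight 1/1755
  (W=1, Z=0, X=1, U=0, V=2, Y=1) weight 4/585
  (W=1, Z=0, X=1, U=0, V=3, Y=1) weight 4/585
  (W=1, Z=1, X=0, U=0, V=2, Y=0) weight 1/1755
  … 87 more
Group by Y:
  weight(Y=0) = 59/585
  weight(Y=1) = 121/1170
Total weight = 59/585 + 121/1170 = 239/1170
P(Y=0 | obs) = 59/585 / 239/1170 = 118/239
P(Y=1 | obs) = 121/1170 / 239/1170 = 121/239

P(Y = 0 | obs) = 118/239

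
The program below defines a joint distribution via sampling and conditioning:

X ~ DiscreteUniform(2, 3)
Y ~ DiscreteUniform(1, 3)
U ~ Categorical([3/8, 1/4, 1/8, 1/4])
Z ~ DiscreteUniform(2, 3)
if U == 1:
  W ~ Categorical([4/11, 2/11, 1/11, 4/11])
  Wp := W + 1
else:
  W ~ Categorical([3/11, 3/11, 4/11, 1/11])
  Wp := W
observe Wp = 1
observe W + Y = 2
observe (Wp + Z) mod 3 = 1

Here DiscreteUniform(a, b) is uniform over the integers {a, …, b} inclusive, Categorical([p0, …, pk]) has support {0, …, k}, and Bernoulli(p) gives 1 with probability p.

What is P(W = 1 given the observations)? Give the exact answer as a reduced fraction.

P(W = 1 | obs) = 9/13

Enumerate traces; 8 have nonzero weight after conditioning:
  (X=2, Y=1, U=0, Z=3, W=1) weight 3/352
  (X=2, Y=1, U=2, Z=3, W=1) weight 1/352
  (X=2, Y=1, U=3, Z=3, W=1) weight 1/176
  (X=2, Y=2, U=1, Z=3, W=0) weight 1/132
  (X=3, Y=1, U=0, Z=3, W=1) weight 3/352
  (X=3, Y=1, U=2, Z=3, W=1) weight 1/352
  (X=3, Y=1, U=3, Z=3, W=1) weight 1/176
  (X=3, Y=2, U=1, Z=3, W=0) weight 1/132
Group by W:
  weight(W=0) = 1/66
  weight(W=1) = 3/88
Total weight = 1/66 + 3/88 = 13/264
P(W=0 | obs) = 1/66 / 13/264 = 4/13
P(W=1 | obs) = 3/88 / 13/264 = 9/13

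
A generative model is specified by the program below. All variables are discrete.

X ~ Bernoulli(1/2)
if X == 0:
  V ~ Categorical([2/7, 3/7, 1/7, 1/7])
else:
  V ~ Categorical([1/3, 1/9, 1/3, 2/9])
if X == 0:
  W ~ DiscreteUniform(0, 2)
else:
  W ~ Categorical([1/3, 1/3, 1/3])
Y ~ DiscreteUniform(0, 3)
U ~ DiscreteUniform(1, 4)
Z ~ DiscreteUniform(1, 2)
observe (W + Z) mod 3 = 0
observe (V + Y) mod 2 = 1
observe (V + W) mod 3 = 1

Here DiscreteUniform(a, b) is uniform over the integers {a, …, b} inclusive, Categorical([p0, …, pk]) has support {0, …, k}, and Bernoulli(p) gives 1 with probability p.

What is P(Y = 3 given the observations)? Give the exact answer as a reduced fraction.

P(Y = 3 | obs) = 3/8

Enumerate traces; 48 have nonzero weight after conditioning:
  (X=0, V=0, W=1, Y=1, U=1, Z=2) weight 1/672
  (X=0, V=0, W=1, Y=1, U=2, Z=2) weight 1/672
  (X=0, V=0, W=1, Y=1, U=3, Z=2) weight 1/672
  (X=0, V=0, W=1, Y=1, U=4, Z=2) weight 1/672
  (X=0, V=0, W=1, Y=3, U=1, Z=2) weight 1/672
  (X=0, V=0, W=1, Y=3, U=2, Z=2) weight 1/672
  (X=0, V=0, W=1, Y=3, U=3, Z=2) weight 1/672
  (X=0, V=0, W=1, Y=3, U=4, Z=2) weight 1/672
  (X=0, V=3, W=1, Y=0, U=1, Z=2) weight 1/1344
  (X=0, V=3, W=1, Y=2, U=1, Z=2) weight 1/1344
  … 38 more
Group by Y:
  weight(Y=0) = 23/3024
  weight(Y=1) = 23/1008
  weight(Y=2) = 23/3024
  weight(Y=3) = 23/1008
Total weight = 23/3024 + 23/1008 + 23/3024 + 23/1008 = 23/378
P(Y=0 | obs) = 23/3024 / 23/378 = 1/8
P(Y=1 | obs) = 23/1008 / 23/378 = 3/8
P(Y=2 | obs) = 23/3024 / 23/378 = 1/8
P(Y=3 | obs) = 23/1008 / 23/378 = 3/8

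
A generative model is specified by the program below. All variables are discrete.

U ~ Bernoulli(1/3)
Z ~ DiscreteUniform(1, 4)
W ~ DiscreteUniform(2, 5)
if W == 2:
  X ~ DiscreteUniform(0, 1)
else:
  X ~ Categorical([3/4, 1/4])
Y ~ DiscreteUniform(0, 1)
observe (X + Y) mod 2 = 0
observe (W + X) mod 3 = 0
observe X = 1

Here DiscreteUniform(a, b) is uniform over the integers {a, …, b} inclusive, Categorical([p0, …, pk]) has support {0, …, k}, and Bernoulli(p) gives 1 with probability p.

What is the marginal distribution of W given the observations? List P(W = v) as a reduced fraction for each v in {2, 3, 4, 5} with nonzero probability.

Enumerate traces; 16 have nonzero weight after conditioning:
  (U=0, Z=1, W=2, X=1, Y=1) weight 1/96
  (U=0, Z=1, W=5, X=1, Y=1) weight 1/192
  (U=0, Z=2, W=2, X=1, Y=1) weight 1/96
  (U=0, Z=2, W=5, X=1, Y=1) weight 1/192
  (U=0, Z=3, W=2, X=1, Y=1) weight 1/96
  (U=0, Z=3, W=5, X=1, Y=1) weight 1/192
  (U=0, Z=4, W=2, X=1, Y=1) weight 1/96
  (U=0, Z=4, W=5, X=1, Y=1) weight 1/192
  … 8 more
Group by W:
  weight(W=2) = 1/16
  weight(W=5) = 1/32
Total weight = 1/16 + 1/32 = 3/32
P(W=2 | obs) = 1/16 / 3/32 = 2/3
P(W=5 | obs) = 1/32 / 3/32 = 1/3

P(W=2) = 2/3, P(W=5) = 1/3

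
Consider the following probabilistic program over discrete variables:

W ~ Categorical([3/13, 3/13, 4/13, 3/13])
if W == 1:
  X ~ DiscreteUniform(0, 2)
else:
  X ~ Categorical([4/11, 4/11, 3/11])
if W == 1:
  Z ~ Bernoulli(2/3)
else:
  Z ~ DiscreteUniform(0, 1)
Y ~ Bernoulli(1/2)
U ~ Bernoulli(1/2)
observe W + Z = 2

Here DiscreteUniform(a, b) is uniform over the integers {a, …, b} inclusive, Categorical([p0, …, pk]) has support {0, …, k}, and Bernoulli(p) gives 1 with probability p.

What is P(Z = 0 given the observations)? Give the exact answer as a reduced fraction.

Enumerate traces; 24 have nonzero weight after conditioning:
  (W=1, X=0, Z=1, Y=0, U=0) weight 1/78
  (W=1, X=0, Z=1, Y=0, U=1) weight 1/78
  (W=1, X=0, Z=1, Y=1, U=0) weight 1/78
  (W=1, X=0, Z=1, Y=1, U=1) weight 1/78
  (W=1, X=1, Z=1, Y=0, U=0) weight 1/78
  (W=1, X=1, Z=1, Y=0, U=1) weight 1/78
  (W=1, X=1, Z=1, Y=1, U=0) weight 1/78
  (W=1, X=1, Z=1, Y=1, U=1) weight 1/78
  (W=2, X=0, Z=0, Y=0, U=0) weight 2/143
  … 15 more
Group by Z:
  weight(Z=0) = 2/13
  weight(Z=1) = 2/13
Total weight = 2/13 + 2/13 = 4/13
P(Z=0 | obs) = 2/13 / 4/13 = 1/2
P(Z=1 | obs) = 2/13 / 4/13 = 1/2

P(Z = 0 | obs) = 1/2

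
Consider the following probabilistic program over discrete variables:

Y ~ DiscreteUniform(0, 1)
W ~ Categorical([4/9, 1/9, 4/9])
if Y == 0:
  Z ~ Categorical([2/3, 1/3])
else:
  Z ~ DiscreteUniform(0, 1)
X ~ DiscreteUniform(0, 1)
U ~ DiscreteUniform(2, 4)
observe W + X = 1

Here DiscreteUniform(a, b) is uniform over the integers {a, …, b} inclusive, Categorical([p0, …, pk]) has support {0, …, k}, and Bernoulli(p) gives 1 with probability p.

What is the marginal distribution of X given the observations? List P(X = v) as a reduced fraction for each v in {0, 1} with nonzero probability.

P(X=0) = 1/5, P(X=1) = 4/5

Enumerate traces; 24 have nonzero weight after conditioning:
  (Y=0, W=0, Z=0, X=1, U=2) weight 2/81
  (Y=0, W=0, Z=0, X=1, U=3) weight 2/81
  (Y=0, W=0, Z=0, X=1, U=4) weight 2/81
  (Y=0, W=0, Z=1, X=1, U=2) weight 1/81
  (Y=0, W=0, Z=1, X=1, U=3) weight 1/81
  (Y=0, W=0, Z=1, X=1, U=4) weight 1/81
  (Y=0, W=1, Z=0, X=0, U=2) weight 1/162
  (Y=0, W=1, Z=0, X=0, U=3) weight 1/162
  … 16 more
Group by X:
  weight(X=0) = 1/18
  weight(X=1) = 2/9
Total weight = 1/18 + 2/9 = 5/18
P(X=0 | obs) = 1/18 / 5/18 = 1/5
P(X=1 | obs) = 2/9 / 5/18 = 4/5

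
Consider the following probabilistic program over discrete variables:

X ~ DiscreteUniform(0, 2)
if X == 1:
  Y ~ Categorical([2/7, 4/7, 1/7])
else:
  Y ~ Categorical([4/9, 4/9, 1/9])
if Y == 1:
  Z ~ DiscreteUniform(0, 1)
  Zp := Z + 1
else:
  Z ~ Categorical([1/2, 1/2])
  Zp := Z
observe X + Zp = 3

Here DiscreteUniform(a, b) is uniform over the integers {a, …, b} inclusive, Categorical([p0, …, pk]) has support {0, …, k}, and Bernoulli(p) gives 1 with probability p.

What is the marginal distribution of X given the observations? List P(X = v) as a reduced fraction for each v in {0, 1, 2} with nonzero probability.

Enumerate traces; 4 have nonzero weight after conditioning:
  (X=1, Y=1, Z=1) weight 2/21
  (X=2, Y=0, Z=1) weight 2/27
  (X=2, Y=1, Z=0) weight 2/27
  (X=2, Y=2, Z=1) weight 1/54
Group by X:
  weight(X=1) = 2/21
  weight(X=2) = 1/6
Total weight = 2/21 + 1/6 = 11/42
P(X=1 | obs) = 2/21 / 11/42 = 4/11
P(X=2 | obs) = 1/6 / 11/42 = 7/11

P(X=1) = 4/11, P(X=2) = 7/11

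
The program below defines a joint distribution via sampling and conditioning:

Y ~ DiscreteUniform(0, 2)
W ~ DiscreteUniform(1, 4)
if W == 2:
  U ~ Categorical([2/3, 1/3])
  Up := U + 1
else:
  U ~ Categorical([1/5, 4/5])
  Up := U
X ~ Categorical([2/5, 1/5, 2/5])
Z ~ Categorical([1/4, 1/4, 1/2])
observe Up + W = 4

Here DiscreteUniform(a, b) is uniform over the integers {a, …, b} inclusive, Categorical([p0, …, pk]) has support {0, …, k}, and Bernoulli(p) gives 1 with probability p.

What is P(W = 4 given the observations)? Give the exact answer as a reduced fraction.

P(W = 4 | obs) = 3/20

Enumerate traces; 81 have nonzero weight after conditioning:
  (Y=0, W=2, U=1, X=0, Z=0) weight 1/360
  (Y=0, W=2, U=1, X=0, Z=1) weight 1/360
  (Y=0, W=2, U=1, X=0, Z=2) weight 1/180
  (Y=0, W=2, U=1, X=1, Z=0) weight 1/720
  (Y=0, W=2, U=1, X=1, Z=1) weight 1/720
  (Y=0, W=2, U=1, X=1, Z=2) weight 1/360
  (Y=0, W=2, U=1, X=2, Z=0) weight 1/360
  (Y=0, W=2, U=1, X=2, Z=1) weight 1/360
  (Y=0, W=3, U=1, X=0, Z=0) weight 1/150
  (Y=0, W=4, U=0, X=0, Z=0) weight 1/600
  … 71 more
Group by W:
  weight(W=2) = 1/12
  weight(W=3) = 1/5
  weight(W=4) = 1/20
Total weight = 1/12 + 1/5 + 1/20 = 1/3
P(W=2 | obs) = 1/12 / 1/3 = 1/4
P(W=3 | obs) = 1/5 / 1/3 = 3/5
P(W=4 | obs) = 1/20 / 1/3 = 3/20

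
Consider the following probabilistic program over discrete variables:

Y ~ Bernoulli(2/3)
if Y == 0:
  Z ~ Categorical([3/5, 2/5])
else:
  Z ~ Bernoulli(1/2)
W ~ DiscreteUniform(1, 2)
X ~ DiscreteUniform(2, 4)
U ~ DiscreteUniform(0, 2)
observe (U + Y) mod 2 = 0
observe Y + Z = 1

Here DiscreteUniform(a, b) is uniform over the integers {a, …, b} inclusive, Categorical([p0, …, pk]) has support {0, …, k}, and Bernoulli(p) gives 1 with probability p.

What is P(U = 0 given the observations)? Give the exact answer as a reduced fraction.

Enumerate traces; 18 have nonzero weight after conditioning:
  (Y=0, Z=1, W=1, X=2, U=0) weight 1/135
  (Y=0, Z=1, W=1, X=2, U=2) weight 1/135
  (Y=0, Z=1, W=1, X=3, U=0) weight 1/135
  (Y=0, Z=1, W=1, X=3, U=2) weight 1/135
  (Y=0, Z=1, W=1, X=4, U=0) weight 1/135
  (Y=0, Z=1, W=1, X=4, U=2) weight 1/135
  (Y=0, Z=1, W=2, X=2, U=0) weight 1/135
  (Y=0, Z=1, W=2, X=2, U=2) weight 1/135
  (Y=1, Z=0, W=1, X=2, U=1) weight 1/54
  … 9 more
Group by U:
  weight(U=0) = 2/45
  weight(U=1) = 1/9
  weight(U=2) = 2/45
Total weight = 2/45 + 1/9 + 2/45 = 1/5
P(U=0 | obs) = 2/45 / 1/5 = 2/9
P(U=1 | obs) = 1/9 / 1/5 = 5/9
P(U=2 | obs) = 2/45 / 1/5 = 2/9

P(U = 0 | obs) = 2/9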